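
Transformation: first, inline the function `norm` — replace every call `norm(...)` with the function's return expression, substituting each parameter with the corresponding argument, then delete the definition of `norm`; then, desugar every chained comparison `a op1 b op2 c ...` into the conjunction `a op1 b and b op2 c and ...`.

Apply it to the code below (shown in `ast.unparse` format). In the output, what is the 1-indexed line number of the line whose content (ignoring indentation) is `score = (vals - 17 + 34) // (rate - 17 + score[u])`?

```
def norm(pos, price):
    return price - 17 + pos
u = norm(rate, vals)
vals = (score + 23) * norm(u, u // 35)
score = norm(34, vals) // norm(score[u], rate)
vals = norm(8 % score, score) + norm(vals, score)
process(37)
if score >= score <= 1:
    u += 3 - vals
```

Transformed code:
u = vals - 17 + rate
vals = (score + 23) * (u // 35 - 17 + u)
score = (vals - 17 + 34) // (rate - 17 + score[u])
vals = score - 17 + 8 % score + (score - 17 + vals)
process(37)
if score >= score and score <= 1:
    u += 3 - vals

3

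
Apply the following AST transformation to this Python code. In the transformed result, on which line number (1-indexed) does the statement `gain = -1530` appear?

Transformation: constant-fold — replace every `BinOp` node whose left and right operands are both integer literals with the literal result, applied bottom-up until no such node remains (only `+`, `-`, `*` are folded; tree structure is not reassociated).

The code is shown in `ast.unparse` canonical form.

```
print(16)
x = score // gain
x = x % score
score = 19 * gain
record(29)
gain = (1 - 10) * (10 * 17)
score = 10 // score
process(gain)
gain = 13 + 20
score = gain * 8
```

Transformed code:
print(16)
x = score // gain
x = x % score
score = 19 * gain
record(29)
gain = -1530
score = 10 // score
process(gain)
gain = 33
score = gain * 8

6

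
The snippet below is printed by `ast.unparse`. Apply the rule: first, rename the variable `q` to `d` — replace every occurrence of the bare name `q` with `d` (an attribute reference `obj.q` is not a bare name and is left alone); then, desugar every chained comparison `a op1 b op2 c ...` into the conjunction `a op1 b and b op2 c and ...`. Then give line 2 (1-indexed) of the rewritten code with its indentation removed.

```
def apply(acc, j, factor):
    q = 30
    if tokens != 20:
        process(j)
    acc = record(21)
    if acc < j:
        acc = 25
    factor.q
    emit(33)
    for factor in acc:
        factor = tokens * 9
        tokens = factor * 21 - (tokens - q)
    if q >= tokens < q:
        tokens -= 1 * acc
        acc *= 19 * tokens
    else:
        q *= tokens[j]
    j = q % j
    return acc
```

Transformed code:
def apply(acc, j, factor):
    d = 30
    if tokens != 20:
        process(j)
    acc = record(21)
    if acc < j:
        acc = 25
    factor.q
    emit(33)
    for factor in acc:
        factor = tokens * 9
        tokens = factor * 21 - (tokens - d)
    if d >= tokens and tokens < d:
        tokens -= 1 * acc
        acc *= 19 * tokens
    else:
        d *= tokens[j]
    j = d % j
    return acc

d = 30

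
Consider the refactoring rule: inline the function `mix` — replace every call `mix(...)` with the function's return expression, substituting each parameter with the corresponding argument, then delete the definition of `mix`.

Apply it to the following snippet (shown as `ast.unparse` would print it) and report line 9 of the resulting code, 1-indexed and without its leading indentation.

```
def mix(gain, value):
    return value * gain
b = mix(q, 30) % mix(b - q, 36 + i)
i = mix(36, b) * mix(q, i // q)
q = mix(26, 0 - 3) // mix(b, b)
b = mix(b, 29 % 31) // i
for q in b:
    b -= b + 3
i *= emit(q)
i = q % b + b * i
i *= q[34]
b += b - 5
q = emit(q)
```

Transformed code:
b = 30 * q % ((36 + i) * (b - q))
i = b * 36 * (i // q * q)
q = (0 - 3) * 26 // (b * b)
b = 29 % 31 * b // i
for q in b:
    b -= b + 3
i *= emit(q)
i = q % b + b * i
i *= q[34]
b += b - 5
q = emit(q)

i *= q[34]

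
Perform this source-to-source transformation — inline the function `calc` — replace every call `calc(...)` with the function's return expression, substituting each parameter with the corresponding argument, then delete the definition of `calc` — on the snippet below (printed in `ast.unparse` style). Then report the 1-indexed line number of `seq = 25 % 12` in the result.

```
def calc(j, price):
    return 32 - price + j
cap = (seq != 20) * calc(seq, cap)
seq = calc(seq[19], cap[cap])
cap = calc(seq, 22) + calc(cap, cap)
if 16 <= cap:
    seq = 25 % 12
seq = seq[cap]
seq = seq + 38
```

5

Transformed code:
cap = (seq != 20) * (32 - cap + seq)
seq = 32 - cap[cap] + seq[19]
cap = 32 - 22 + seq + (32 - cap + cap)
if 16 <= cap:
    seq = 25 % 12
seq = seq[cap]
seq = seq + 38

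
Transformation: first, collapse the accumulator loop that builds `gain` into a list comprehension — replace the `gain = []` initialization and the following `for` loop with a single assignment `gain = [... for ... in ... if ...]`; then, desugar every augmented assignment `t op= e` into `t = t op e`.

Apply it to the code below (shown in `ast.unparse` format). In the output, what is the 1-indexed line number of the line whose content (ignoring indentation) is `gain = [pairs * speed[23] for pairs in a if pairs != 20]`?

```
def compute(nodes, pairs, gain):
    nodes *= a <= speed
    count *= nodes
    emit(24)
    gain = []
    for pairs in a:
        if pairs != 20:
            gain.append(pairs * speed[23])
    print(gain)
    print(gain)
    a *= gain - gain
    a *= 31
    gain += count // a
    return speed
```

Transformed code:
def compute(nodes, pairs, gain):
    nodes = nodes * (a <= speed)
    count = count * nodes
    emit(24)
    gain = [pairs * speed[23] for pairs in a if pairs != 20]
    print(gain)
    print(gain)
    a = a * (gain - gain)
    a = a * 31
    gain = gain + count // a
    return speed

5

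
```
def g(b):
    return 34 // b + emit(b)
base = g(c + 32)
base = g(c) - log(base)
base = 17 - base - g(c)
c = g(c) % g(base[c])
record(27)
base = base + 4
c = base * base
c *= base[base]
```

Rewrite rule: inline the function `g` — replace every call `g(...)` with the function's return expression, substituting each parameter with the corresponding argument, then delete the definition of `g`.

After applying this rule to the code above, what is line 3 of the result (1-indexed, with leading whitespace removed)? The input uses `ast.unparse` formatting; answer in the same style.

Transformed code:
base = 34 // (c + 32) + emit(c + 32)
base = 34 // c + emit(c) - log(base)
base = 17 - base - (34 // c + emit(c))
c = (34 // c + emit(c)) % (34 // base[c] + emit(base[c]))
record(27)
base = base + 4
c = base * base
c *= base[base]

base = 17 - base - (34 // c + emit(c))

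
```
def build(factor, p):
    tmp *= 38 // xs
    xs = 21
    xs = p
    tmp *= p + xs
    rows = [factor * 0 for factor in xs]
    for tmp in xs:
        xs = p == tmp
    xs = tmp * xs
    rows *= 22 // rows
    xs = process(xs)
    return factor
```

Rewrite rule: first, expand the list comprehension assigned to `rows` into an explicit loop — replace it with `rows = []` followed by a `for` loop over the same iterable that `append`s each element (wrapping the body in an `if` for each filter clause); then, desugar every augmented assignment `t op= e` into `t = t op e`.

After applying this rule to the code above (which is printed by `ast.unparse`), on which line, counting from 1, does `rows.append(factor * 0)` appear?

Transformed code:
def build(factor, p):
    tmp = tmp * (38 // xs)
    xs = 21
    xs = p
    tmp = tmp * (p + xs)
    rows = []
    for factor in xs:
        rows.append(factor * 0)
    for tmp in xs:
        xs = p == tmp
    xs = tmp * xs
    rows = rows * (22 // rows)
    xs = process(xs)
    return factor

8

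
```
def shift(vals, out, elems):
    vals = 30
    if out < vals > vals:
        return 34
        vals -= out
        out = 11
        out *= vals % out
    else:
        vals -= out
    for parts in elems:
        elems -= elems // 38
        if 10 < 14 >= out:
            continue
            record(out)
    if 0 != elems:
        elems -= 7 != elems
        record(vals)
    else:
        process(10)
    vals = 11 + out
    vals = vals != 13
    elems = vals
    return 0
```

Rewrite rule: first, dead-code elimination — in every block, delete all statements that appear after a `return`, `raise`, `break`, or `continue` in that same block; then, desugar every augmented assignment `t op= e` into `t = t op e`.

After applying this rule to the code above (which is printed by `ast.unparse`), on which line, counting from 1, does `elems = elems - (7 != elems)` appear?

Transformed code:
def shift(vals, out, elems):
    vals = 30
    if out < vals > vals:
        return 34
    else:
        vals = vals - out
    for parts in elems:
        elems = elems - elems // 38
        if 10 < 14 >= out:
            continue
    if 0 != elems:
        elems = elems - (7 != elems)
        record(vals)
    else:
        process(10)
    vals = 11 + out
    vals = vals != 13
    elems = vals
    return 0

12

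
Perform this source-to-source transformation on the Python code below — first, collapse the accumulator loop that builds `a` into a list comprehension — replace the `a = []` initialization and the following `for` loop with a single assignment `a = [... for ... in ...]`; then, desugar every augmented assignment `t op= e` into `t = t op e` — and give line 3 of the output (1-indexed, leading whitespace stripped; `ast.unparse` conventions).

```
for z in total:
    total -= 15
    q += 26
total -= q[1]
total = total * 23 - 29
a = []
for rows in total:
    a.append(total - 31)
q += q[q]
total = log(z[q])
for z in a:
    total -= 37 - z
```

Transformed code:
for z in total:
    total = total - 15
    q = q + 26
total = total - q[1]
total = total * 23 - 29
a = [total - 31 for rows in total]
q = q + q[q]
total = log(z[q])
for z in a:
    total = total - (37 - z)

q = q + 26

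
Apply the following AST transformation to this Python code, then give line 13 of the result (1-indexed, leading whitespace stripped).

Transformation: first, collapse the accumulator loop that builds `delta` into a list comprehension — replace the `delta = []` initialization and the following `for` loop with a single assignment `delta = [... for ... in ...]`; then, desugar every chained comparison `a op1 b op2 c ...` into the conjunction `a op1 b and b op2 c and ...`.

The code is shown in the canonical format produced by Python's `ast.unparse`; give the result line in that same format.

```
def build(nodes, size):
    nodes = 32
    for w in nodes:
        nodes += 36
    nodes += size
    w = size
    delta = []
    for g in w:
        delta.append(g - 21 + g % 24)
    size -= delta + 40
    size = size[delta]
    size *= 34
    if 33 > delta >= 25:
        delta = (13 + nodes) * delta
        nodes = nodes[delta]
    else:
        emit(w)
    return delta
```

Transformed code:
def build(nodes, size):
    nodes = 32
    for w in nodes:
        nodes += 36
    nodes += size
    w = size
    delta = [g - 21 + g % 24 for g in w]
    size -= delta + 40
    size = size[delta]
    size *= 34
    if 33 > delta and delta >= 25:
        delta = (13 + nodes) * delta
        nodes = nodes[delta]
    else:
        emit(w)
    return delta

nodes = nodes[delta]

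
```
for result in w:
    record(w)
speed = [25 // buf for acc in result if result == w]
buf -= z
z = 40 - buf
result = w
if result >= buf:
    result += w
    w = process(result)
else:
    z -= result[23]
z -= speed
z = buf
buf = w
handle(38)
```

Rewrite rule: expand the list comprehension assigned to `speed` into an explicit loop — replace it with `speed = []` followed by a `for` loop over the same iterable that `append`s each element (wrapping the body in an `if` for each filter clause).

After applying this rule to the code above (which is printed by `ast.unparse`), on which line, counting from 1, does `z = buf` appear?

Transformed code:
for result in w:
    record(w)
speed = []
for acc in result:
    if result == w:
        speed.append(25 // buf)
buf -= z
z = 40 - buf
result = w
if result >= buf:
    result += w
    w = process(result)
else:
    z -= result[23]
z -= speed
z = buf
buf = w
handle(38)

16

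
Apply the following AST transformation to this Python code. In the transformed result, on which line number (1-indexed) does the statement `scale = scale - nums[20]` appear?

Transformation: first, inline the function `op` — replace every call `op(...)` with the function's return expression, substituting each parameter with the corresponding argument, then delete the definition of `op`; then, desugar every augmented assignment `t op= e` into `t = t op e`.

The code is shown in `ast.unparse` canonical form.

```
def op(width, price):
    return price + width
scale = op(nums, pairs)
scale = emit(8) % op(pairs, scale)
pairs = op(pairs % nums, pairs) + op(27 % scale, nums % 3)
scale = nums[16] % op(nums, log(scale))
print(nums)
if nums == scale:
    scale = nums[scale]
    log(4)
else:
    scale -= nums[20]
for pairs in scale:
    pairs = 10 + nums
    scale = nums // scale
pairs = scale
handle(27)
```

Transformed code:
scale = pairs + nums
scale = emit(8) % (scale + pairs)
pairs = pairs + pairs % nums + (nums % 3 + 27 % scale)
scale = nums[16] % (log(scale) + nums)
print(nums)
if nums == scale:
    scale = nums[scale]
    log(4)
else:
    scale = scale - nums[20]
for pairs in scale:
    pairs = 10 + nums
    scale = nums // scale
pairs = scale
handle(27)

10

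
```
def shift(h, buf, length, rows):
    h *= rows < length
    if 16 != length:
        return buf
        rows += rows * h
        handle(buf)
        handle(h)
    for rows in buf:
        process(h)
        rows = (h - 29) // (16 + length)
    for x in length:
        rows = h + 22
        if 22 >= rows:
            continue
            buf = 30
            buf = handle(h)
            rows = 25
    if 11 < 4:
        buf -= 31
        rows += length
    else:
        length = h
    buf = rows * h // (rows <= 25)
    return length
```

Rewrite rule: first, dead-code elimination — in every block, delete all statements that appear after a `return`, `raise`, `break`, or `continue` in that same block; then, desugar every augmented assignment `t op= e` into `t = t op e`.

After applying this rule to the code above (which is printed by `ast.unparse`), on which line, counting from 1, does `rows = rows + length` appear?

Transformed code:
def shift(h, buf, length, rows):
    h = h * (rows < length)
    if 16 != length:
        return buf
    for rows in buf:
        process(h)
        rows = (h - 29) // (16 + length)
    for x in length:
        rows = h + 22
        if 22 >= rows:
            continue
    if 11 < 4:
        buf = buf - 31
        rows = rows + length
    else:
        length = h
    buf = rows * h // (rows <= 25)
    return length

14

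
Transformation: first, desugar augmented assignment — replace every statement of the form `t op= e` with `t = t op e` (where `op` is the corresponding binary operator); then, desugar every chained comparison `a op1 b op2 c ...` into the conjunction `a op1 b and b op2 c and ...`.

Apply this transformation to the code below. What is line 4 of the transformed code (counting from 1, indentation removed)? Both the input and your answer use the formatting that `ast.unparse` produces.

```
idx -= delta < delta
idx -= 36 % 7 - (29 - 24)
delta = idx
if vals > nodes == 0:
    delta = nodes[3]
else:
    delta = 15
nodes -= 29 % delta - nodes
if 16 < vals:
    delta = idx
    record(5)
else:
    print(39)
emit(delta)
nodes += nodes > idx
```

Transformed code:
idx = idx - (delta < delta)
idx = idx - (36 % 7 - (29 - 24))
delta = idx
if vals > nodes and nodes == 0:
    delta = nodes[3]
else:
    delta = 15
nodes = nodes - (29 % delta - nodes)
if 16 < vals:
    delta = idx
    record(5)
else:
    print(39)
emit(delta)
nodes = nodes + (nodes > idx)

if vals > nodes and nodes == 0:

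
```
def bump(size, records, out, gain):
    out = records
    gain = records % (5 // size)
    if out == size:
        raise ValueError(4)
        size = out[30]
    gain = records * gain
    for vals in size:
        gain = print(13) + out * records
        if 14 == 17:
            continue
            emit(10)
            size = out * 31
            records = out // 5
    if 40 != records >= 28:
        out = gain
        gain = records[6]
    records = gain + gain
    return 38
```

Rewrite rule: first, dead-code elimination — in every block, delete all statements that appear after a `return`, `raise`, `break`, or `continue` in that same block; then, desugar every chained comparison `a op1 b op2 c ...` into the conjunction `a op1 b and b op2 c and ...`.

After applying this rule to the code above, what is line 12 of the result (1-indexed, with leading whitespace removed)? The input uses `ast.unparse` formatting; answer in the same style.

out = gain

Transformed code:
def bump(size, records, out, gain):
    out = records
    gain = records % (5 // size)
    if out == size:
        raise ValueError(4)
    gain = records * gain
    for vals in size:
        gain = print(13) + out * records
        if 14 == 17:
            continue
    if 40 != records and records >= 28:
        out = gain
        gain = records[6]
    records = gain + gain
    return 38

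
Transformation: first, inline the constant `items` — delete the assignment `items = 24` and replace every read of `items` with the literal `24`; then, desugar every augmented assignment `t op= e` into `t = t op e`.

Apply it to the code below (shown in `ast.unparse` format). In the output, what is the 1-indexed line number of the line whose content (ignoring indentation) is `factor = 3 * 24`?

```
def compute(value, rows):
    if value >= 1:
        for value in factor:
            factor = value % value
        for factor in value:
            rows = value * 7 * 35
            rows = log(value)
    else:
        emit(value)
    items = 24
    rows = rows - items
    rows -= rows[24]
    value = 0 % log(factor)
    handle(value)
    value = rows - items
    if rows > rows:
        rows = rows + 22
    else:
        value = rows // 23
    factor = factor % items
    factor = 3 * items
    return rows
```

20

Transformed code:
def compute(value, rows):
    if value >= 1:
        for value in factor:
            factor = value % value
        for factor in value:
            rows = value * 7 * 35
            rows = log(value)
    else:
        emit(value)
    rows = rows - 24
    rows = rows - rows[24]
    value = 0 % log(factor)
    handle(value)
    value = rows - 24
    if rows > rows:
        rows = rows + 22
    else:
        value = rows // 23
    factor = factor % 24
    factor = 3 * 24
    return rows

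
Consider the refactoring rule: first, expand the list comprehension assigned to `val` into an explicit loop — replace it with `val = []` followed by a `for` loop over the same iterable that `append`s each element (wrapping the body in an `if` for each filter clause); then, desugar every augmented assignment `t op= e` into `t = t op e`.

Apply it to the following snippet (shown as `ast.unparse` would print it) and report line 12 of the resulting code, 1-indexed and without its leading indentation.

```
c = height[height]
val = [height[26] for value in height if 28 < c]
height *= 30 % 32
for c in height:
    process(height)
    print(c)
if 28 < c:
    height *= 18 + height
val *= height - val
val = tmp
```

Transformed code:
c = height[height]
val = []
for value in height:
    if 28 < c:
        val.append(height[26])
height = height * (30 % 32)
for c in height:
    process(height)
    print(c)
if 28 < c:
    height = height * (18 + height)
val = val * (height - val)
val = tmp

val = val * (height - val)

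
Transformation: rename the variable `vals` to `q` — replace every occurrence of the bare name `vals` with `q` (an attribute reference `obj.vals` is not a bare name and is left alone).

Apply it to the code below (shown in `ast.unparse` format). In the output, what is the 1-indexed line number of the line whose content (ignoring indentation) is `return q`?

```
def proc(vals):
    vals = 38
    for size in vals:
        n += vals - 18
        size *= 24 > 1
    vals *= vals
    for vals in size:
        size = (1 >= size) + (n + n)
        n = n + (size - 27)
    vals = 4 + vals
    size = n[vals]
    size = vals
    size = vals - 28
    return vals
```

Transformed code:
def proc(q):
    q = 38
    for size in q:
        n += q - 18
        size *= 24 > 1
    q *= q
    for q in size:
        size = (1 >= size) + (n + n)
        n = n + (size - 27)
    q = 4 + q
    size = n[q]
    size = q
    size = q - 28
    return q

14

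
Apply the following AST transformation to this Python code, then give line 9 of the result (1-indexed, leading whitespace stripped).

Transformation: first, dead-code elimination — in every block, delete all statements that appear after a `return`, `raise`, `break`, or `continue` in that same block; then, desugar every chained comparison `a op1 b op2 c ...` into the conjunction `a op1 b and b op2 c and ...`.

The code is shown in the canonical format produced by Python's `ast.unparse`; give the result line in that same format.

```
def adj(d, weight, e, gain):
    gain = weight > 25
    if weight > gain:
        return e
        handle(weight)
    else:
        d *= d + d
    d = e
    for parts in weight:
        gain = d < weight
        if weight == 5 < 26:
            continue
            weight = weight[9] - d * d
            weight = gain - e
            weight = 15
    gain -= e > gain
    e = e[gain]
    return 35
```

Transformed code:
def adj(d, weight, e, gain):
    gain = weight > 25
    if weight > gain:
        return e
    else:
        d *= d + d
    d = e
    for parts in weight:
        gain = d < weight
        if weight == 5 and 5 < 26:
            continue
    gain -= e > gain
    e = e[gain]
    return 35

gain = d < weight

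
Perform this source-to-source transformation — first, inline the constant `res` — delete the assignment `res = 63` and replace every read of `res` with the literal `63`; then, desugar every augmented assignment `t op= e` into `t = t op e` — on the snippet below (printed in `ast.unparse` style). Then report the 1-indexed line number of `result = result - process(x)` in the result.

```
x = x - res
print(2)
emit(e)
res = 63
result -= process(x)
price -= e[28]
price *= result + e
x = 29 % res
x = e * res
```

Transformed code:
x = x - 63
print(2)
emit(e)
result = result - process(x)
price = price - e[28]
price = price * (result + e)
x = 29 % 63
x = e * 63

4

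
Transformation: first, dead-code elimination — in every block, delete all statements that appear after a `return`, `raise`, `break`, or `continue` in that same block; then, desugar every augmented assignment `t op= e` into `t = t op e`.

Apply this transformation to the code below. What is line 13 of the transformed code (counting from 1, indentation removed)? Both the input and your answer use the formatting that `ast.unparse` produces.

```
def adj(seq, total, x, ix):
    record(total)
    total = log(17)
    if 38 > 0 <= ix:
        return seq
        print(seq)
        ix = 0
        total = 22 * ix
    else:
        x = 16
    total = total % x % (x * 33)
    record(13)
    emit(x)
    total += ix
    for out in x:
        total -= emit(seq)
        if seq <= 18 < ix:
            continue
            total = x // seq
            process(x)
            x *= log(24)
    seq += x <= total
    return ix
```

Transformed code:
def adj(seq, total, x, ix):
    record(total)
    total = log(17)
    if 38 > 0 <= ix:
        return seq
    else:
        x = 16
    total = total % x % (x * 33)
    record(13)
    emit(x)
    total = total + ix
    for out in x:
        total = total - emit(seq)
        if seq <= 18 < ix:
            continue
    seq = seq + (x <= total)
    return ix

total = total - emit(seq)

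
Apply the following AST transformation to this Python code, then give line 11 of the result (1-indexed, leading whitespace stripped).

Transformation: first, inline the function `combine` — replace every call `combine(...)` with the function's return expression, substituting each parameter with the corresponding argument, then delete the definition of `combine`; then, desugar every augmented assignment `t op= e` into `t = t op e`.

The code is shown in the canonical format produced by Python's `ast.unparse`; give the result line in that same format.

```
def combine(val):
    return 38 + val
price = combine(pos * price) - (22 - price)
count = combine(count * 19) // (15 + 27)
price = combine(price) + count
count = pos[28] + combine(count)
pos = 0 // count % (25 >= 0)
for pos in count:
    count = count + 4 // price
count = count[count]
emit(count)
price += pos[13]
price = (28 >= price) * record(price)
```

Transformed code:
price = 38 + pos * price - (22 - price)
count = (38 + count * 19) // (15 + 27)
price = 38 + price + count
count = pos[28] + (38 + count)
pos = 0 // count % (25 >= 0)
for pos in count:
    count = count + 4 // price
count = count[count]
emit(count)
price = price + pos[13]
price = (28 >= price) * record(price)

price = (28 >= price) * record(price)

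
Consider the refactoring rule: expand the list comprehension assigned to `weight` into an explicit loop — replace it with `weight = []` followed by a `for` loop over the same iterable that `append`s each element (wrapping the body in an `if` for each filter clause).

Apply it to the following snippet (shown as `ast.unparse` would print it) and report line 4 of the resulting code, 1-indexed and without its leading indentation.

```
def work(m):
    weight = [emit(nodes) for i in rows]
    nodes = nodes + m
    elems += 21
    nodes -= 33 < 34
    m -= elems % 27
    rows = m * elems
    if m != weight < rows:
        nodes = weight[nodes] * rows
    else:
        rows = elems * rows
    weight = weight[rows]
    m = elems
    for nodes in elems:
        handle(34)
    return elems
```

weight.append(emit(nodes))

Transformed code:
def work(m):
    weight = []
    for i in rows:
        weight.append(emit(nodes))
    nodes = nodes + m
    elems += 21
    nodes -= 33 < 34
    m -= elems % 27
    rows = m * elems
    if m != weight < rows:
        nodes = weight[nodes] * rows
    else:
        rows = elems * rows
    weight = weight[rows]
    m = elems
    for nodes in elems:
        handle(34)
    return elems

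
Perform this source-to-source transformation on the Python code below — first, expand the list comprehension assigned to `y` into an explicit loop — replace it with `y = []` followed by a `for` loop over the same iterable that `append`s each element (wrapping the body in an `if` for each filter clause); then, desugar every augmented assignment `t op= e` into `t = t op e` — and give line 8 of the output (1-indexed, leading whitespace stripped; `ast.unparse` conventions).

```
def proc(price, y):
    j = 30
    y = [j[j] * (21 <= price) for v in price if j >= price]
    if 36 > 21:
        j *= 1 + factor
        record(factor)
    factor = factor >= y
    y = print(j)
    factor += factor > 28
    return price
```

j = j * (1 + factor)

Transformed code:
def proc(price, y):
    j = 30
    y = []
    for v in price:
        if j >= price:
            y.append(j[j] * (21 <= price))
    if 36 > 21:
        j = j * (1 + factor)
        record(factor)
    factor = factor >= y
    y = print(j)
    factor = factor + (factor > 28)
    return price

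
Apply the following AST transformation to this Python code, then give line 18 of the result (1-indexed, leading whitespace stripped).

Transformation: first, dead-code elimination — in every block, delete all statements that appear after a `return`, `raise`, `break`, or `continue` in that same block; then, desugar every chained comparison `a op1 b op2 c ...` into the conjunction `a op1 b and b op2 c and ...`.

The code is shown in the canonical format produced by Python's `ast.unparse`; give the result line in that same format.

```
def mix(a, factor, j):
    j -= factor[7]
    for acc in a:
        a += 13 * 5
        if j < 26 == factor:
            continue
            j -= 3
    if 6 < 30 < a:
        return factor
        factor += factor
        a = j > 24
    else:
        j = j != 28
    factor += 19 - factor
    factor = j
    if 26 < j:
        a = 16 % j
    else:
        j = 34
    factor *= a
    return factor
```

Transformed code:
def mix(a, factor, j):
    j -= factor[7]
    for acc in a:
        a += 13 * 5
        if j < 26 and 26 == factor:
            continue
    if 6 < 30 and 30 < a:
        return factor
    else:
        j = j != 28
    factor += 19 - factor
    factor = j
    if 26 < j:
        a = 16 % j
    else:
        j = 34
    factor *= a
    return factor

return factor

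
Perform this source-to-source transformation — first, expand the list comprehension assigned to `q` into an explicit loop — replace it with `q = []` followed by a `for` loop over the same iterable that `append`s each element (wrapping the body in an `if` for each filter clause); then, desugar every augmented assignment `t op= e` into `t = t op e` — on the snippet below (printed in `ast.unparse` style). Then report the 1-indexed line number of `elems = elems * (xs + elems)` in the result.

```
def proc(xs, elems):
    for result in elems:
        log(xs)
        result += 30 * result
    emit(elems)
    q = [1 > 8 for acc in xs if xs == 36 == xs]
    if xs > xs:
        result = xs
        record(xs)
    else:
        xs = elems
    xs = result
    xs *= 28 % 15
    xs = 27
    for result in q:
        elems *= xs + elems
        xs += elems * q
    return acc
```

19

Transformed code:
def proc(xs, elems):
    for result in elems:
        log(xs)
        result = result + 30 * result
    emit(elems)
    q = []
    for acc in xs:
        if xs == 36 == xs:
            q.append(1 > 8)
    if xs > xs:
        result = xs
        record(xs)
    else:
        xs = elems
    xs = result
    xs = xs * (28 % 15)
    xs = 27
    for result in q:
        elems = elems * (xs + elems)
        xs = xs + elems * q
    return acc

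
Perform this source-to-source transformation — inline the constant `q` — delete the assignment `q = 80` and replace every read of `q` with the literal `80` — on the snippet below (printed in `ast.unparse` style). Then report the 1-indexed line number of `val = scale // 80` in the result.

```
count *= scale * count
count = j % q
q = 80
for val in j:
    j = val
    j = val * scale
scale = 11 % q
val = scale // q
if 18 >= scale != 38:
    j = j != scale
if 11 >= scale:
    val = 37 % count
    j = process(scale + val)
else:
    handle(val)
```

7

Transformed code:
count *= scale * count
count = j % 80
for val in j:
    j = val
    j = val * scale
scale = 11 % 80
val = scale // 80
if 18 >= scale != 38:
    j = j != scale
if 11 >= scale:
    val = 37 % count
    j = process(scale + val)
else:
    handle(val)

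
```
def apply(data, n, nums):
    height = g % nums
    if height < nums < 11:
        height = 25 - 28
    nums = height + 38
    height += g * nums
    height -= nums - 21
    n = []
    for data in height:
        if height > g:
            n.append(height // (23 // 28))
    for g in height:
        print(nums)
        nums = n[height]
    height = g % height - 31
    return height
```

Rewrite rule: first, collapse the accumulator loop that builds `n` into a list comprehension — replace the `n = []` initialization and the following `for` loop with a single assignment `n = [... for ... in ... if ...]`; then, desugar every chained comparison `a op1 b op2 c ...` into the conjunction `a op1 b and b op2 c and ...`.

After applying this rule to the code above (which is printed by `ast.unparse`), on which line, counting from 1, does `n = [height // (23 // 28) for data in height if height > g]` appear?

Transformed code:
def apply(data, n, nums):
    height = g % nums
    if height < nums and nums < 11:
        height = 25 - 28
    nums = height + 38
    height += g * nums
    height -= nums - 21
    n = [height // (23 // 28) for data in height if height > g]
    for g in height:
        print(nums)
        nums = n[height]
    height = g % height - 31
    return height

8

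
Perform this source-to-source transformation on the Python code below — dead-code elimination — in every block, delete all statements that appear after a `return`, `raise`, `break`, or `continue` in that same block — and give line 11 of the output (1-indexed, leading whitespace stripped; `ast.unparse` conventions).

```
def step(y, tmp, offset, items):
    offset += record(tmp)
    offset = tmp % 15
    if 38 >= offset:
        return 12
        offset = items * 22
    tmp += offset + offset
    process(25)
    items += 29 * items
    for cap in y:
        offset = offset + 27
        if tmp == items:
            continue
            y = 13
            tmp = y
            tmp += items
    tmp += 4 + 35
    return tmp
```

Transformed code:
def step(y, tmp, offset, items):
    offset += record(tmp)
    offset = tmp % 15
    if 38 >= offset:
        return 12
    tmp += offset + offset
    process(25)
    items += 29 * items
    for cap in y:
        offset = offset + 27
        if tmp == items:
            continue
    tmp += 4 + 35
    return tmp

if tmp == items:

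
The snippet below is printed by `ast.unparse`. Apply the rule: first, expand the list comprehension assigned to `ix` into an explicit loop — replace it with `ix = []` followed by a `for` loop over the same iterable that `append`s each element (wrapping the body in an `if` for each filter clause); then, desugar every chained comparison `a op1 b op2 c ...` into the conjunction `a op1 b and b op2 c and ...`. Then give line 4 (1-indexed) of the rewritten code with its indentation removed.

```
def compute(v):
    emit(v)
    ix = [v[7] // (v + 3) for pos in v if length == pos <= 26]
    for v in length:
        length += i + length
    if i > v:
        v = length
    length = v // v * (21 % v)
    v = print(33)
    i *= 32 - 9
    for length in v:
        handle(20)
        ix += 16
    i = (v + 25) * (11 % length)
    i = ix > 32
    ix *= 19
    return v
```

Transformed code:
def compute(v):
    emit(v)
    ix = []
    for pos in v:
        if length == pos and pos <= 26:
            ix.append(v[7] // (v + 3))
    for v in length:
        length += i + length
    if i > v:
        v = length
    length = v // v * (21 % v)
    v = print(33)
    i *= 32 - 9
    for length in v:
        handle(20)
        ix += 16
    i = (v + 25) * (11 % length)
    i = ix > 32
    ix *= 19
    return v

for pos in v:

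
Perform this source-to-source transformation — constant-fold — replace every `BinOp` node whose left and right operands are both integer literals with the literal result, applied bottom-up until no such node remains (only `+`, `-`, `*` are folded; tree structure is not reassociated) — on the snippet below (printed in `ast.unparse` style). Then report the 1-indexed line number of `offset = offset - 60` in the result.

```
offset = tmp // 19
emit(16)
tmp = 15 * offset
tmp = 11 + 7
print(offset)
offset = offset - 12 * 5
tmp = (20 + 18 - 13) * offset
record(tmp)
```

6

Transformed code:
offset = tmp // 19
emit(16)
tmp = 15 * offset
tmp = 18
print(offset)
offset = offset - 60
tmp = 25 * offset
record(tmp)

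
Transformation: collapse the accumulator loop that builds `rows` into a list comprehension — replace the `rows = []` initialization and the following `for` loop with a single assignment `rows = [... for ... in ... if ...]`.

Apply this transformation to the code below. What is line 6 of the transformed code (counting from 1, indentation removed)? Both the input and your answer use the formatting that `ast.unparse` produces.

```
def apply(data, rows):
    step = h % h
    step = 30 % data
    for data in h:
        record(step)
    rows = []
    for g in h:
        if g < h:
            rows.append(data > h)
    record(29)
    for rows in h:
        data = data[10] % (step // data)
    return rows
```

rows = [data > h for g in h if g < h]

Transformed code:
def apply(data, rows):
    step = h % h
    step = 30 % data
    for data in h:
        record(step)
    rows = [data > h for g in h if g < h]
    record(29)
    for rows in h:
        data = data[10] % (step // data)
    return rows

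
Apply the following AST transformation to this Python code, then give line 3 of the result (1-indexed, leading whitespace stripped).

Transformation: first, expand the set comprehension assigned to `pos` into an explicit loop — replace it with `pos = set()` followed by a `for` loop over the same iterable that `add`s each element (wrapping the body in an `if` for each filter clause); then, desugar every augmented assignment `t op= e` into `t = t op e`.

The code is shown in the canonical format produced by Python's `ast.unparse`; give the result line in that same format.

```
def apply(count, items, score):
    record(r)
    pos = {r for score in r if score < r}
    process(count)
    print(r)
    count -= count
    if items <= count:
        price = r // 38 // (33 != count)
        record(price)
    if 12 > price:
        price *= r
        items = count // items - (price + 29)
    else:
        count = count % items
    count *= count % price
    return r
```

Transformed code:
def apply(count, items, score):
    record(r)
    pos = set()
    for score in r:
        if score < r:
            pos.add(r)
    process(count)
    print(r)
    count = count - count
    if items <= count:
        price = r // 38 // (33 != count)
        record(price)
    if 12 > price:
        price = price * r
        items = count // items - (price + 29)
    else:
        count = count % items
    count = count * (count % price)
    return r

pos = set()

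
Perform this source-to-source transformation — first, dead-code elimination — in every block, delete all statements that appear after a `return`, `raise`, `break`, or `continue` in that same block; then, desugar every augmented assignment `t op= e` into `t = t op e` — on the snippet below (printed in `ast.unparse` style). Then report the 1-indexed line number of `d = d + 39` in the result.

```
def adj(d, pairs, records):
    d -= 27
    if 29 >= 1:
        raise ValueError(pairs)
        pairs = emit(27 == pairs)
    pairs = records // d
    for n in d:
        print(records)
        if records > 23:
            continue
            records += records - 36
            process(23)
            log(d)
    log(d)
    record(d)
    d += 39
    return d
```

Transformed code:
def adj(d, pairs, records):
    d = d - 27
    if 29 >= 1:
        raise ValueError(pairs)
    pairs = records // d
    for n in d:
        print(records)
        if records > 23:
            continue
    log(d)
    record(d)
    d = d + 39
    return d

12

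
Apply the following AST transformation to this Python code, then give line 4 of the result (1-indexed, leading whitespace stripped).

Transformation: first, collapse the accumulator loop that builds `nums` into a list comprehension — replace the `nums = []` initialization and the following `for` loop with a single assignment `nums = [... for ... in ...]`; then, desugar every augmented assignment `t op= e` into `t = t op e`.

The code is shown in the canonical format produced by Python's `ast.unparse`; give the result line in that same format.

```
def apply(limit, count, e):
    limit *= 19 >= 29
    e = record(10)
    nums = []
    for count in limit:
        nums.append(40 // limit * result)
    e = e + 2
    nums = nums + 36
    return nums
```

nums = [40 // limit * result for count in limit]

Transformed code:
def apply(limit, count, e):
    limit = limit * (19 >= 29)
    e = record(10)
    nums = [40 // limit * result for count in limit]
    e = e + 2
    nums = nums + 36
    return nums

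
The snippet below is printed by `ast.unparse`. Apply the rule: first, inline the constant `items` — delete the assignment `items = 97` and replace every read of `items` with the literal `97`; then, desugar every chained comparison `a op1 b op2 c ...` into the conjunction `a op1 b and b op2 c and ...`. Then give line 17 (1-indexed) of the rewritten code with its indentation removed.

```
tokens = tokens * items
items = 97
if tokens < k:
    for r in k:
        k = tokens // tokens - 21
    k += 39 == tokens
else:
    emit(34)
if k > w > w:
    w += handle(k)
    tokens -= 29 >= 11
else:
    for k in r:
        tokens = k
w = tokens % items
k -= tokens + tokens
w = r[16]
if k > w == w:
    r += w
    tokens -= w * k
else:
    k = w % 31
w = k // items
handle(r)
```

Transformed code:
tokens = tokens * 97
if tokens < k:
    for r in k:
        k = tokens // tokens - 21
    k += 39 == tokens
else:
    emit(34)
if k > w and w > w:
    w += handle(k)
    tokens -= 29 >= 11
else:
    for k in r:
        tokens = k
w = tokens % 97
k -= tokens + tokens
w = r[16]
if k > w and w == w:
    r += w
    tokens -= w * k
else:
    k = w % 31
w = k // 97
handle(r)

if k > w and w == w: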